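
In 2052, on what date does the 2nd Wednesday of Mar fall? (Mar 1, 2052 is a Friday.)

Mar 2052 begins on a Friday, so the first Wednesday is Mar 6 (5 days later).
The 2nd Wednesday is 1 weeks later: 6 + 7 = 13.

Mar 13, 2052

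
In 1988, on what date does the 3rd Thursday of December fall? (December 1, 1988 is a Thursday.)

December 15, 1988

December 1988 begins on a Thursday, so the first Thursday is December 1.
The 3rd Thursday is 2 weeks later: 1 + 14 = 15.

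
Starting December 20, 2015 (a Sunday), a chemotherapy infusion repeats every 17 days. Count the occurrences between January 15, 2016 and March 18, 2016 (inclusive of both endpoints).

4

Occurrences land 17·i days after December 20, 2015 for i = 0, 1, 2, …
January 15, 2016 is 26 days after the start; 26 ÷ 17 = 1 remainder 9; since the remainder is 9, round up to i = 2. First occurrence in the window: #3 on January 23, 2016 (2×17 = 34 days in).
March 18, 2016 is 89 days after the start; 89 ÷ 17 = 5 remainder 4. Last occurrence in the window: #6 on March 14, 2016.
Occurrences #3 through #6: 4 in total.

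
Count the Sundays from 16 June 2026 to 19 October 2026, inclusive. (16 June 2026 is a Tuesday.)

16 June 2026 is a Tuesday; the first Sunday on or after it is 21 June 2026 (5 days later).
From 21 June 2026 to 19 October 2026: 9 + 31 + 31 + 30 + 19 = 120 days (rest of June, July, August, September, October).
120 ÷ 7 = 17 full weeks with remainder 1, so 17 more Sundays after the first → 18.

18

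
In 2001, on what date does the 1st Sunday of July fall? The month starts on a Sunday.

July 1, 2001

July 2001 begins on a Sunday, so the first Sunday is July 1.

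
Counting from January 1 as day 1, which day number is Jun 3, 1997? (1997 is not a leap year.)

Days in months before Jun: 31 + 28 + 31 + 30 + 31 = 151.
Plus 3 days into Jun → day 154.

154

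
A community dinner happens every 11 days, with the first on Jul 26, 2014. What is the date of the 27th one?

The 27th occurrence is 26 intervals after the first: 26 × 11 = 286 days after Jul 26, 2014.
Jul has 31 days — 5 days to the end of Jul leaves 281.
Aug has 31 days (250 left).
Sep has 30 days (220 left).
Oct has 31 days (189 left).
Nov has 30 days (159 left).
Dec has 31 days (128 left).
Jan has 31 days (97 left).
Feb has 28 days (69 left).
Mar has 31 days (38 left).
Apr has 30 days (8 left).
8 days into May → May 8, 2015.

May 8, 2015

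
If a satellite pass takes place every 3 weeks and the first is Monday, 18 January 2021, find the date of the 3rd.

1 March 2021

The 3rd occurrence is 2 intervals after the first: 2 × 21 = 42 days after 18 January 2021.
January has 31 days — 13 days to the end of January leaves 29.
February has 28 days (1 left).
1 day into March → 1 March 2021.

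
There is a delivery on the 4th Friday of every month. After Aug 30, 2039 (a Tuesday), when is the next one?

Aug 2039 starts on a Monday; its first Friday is the 5th, so the 4th Friday is the 26th — Aug 26, 2039.
That is not after Aug 30, 2039, so look at Sep 2039.
Sep 2039 starts on a Thursday; its first Friday is the 2nd, so the 4th Friday is the 23rd — Sep 23, 2039.

Sep 23, 2039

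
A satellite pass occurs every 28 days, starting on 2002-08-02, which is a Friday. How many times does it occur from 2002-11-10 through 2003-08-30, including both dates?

11

Occurrences land 28·i days after 2002-08-02 for i = 0, 1, 2, …
2002-11-10 is 100 days after the start; 100 ÷ 28 = 3 remainder 16; since the remainder is 16, round up to i = 4. First occurrence in the window: #5 on 2002-11-22 (4×28 = 112 days in).
2003-08-30 is 393 days after the start; 393 ÷ 28 = 14 remainder 1. Last occurrence in the window: #15 on 2003-08-29.
Occurrences #5 through #15: 11 in total.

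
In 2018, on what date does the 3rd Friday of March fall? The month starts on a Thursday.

March 2018 begins on a Thursday, so the first Friday is March 2 (1 day later).
The 3rd Friday is 2 weeks later: 2 + 14 = 16.

March 16, 2018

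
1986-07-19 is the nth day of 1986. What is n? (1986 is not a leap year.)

200

Days in months before July: 31 + 28 + 31 + 30 + 31 + 30 = 181.
Plus 19 days into July → day 200.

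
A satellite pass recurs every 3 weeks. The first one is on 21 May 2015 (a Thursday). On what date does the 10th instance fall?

The 10th occurrence is 9 intervals after the first: 9 × 21 = 189 days after 21 May 2015.
May has 31 days — 10 days to the end of May leaves 179.
June has 30 days (149 left).
July has 31 days (118 left).
August has 31 days (87 left).
September has 30 days (57 left).
October has 31 days (26 left).
26 days into November → 26 November 2015.

26 November 2015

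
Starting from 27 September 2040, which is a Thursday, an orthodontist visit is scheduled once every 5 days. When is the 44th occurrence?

The 44th occurrence is 43 intervals after the first: 43 × 5 = 215 days after 27 September 2040.
September has 30 days — 3 days to the end of September leaves 212.
October has 31 days (181 left).
November has 30 days (151 left).
December has 31 days (120 left).
January has 31 days (89 left).
February has 28 days (61 left).
March has 31 days (30 left).
30 days into April → 30 April 2041.

30 April 2041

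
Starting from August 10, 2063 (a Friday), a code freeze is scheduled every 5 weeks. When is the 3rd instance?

October 19, 2063

The 3rd occurrence is 2 intervals after the first: 2 × 35 = 70 days after August 10, 2063.
August has 31 days — 21 days to the end of August leaves 49.
September has 30 days (19 left).
19 days into October → October 19, 2063.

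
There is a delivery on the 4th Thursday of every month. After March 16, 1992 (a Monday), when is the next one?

March 26, 1992

March 1992 starts on a Sunday; its first Thursday is the 5th, so the 4th Thursday is the 26th — March 26, 1992.
March 26, 1992 is after March 16, 1992, so that is the next one.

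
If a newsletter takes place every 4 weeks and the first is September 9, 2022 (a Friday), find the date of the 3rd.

November 4, 2022

The 3rd occurrence is 2 intervals after the first: 2 × 28 = 56 days after September 9, 2022.
September has 30 days — 21 days to the end of September leaves 35.
October has 31 days (4 left).
4 days into November → November 4, 2022.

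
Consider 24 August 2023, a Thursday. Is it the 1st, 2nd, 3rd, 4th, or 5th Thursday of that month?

4th

Day 24 falls in week ⌈24/7⌉ of the month.
Days 1–7 hold the 1st Thursday, 8–14 the 2nd, 15–21 the 3rd, 22–28 the 4th, 29–31 the 5th.
24 is in the range for the 4th.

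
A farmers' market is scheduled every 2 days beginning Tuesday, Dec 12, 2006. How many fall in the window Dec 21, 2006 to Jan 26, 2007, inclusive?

18

Occurrences land 2·i days after Dec 12, 2006 for i = 0, 1, 2, …
Dec 21, 2006 is 9 days after the start; 9 ÷ 2 = 4 remainder 1; since the remainder is 1, round up to i = 5. First occurrence in the window: #6 on Dec 22, 2006 (5×2 = 10 days in).
Jan 26, 2007 is 45 days after the start; 45 ÷ 2 = 22 remainder 1. Last occurrence in the window: #23 on Jan 25, 2007.
Occurrences #6 through #23: 18 in total.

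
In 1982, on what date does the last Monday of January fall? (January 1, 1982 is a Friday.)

January 1982 begins on a Friday, so the first Monday is January 4 (3 days later).
January 1982 has 31 days. Adding weeks: 4, 11, 18, 25 — the last one ≤ 31 is the 25th.

1982-01-25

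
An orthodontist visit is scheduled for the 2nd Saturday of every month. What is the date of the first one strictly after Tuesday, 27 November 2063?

8 December 2063

November 2063 starts on a Thursday; its first Saturday is the 3rd, so the 2nd Saturday is the 10th — 10 November 2063.
That is not after 27 November 2063, so look at December 2063.
December 2063 starts on a Saturday; its first Saturday is the 1st, so the 2nd Saturday is the 8th — 8 December 2063.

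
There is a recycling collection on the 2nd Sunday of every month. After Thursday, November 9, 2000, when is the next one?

November 2000 starts on a Wednesday; its first Sunday is the 5th, so the 2nd Sunday is the 12th — November 12, 2000.
November 12, 2000 is after November 9, 2000, so that is the next one.

November 12, 2000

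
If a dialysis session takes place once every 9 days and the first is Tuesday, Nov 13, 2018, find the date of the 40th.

The 40th occurrence is 39 intervals after the first: 39 × 9 = 351 days after Nov 13, 2018.
Nov has 30 days — 17 days to the end of Nov leaves 334.
Dec has 31 days (303 left).
Jan has 31 days (272 left).
Feb has 28 days (244 left).
Mar has 31 days (213 left).
Apr has 30 days (183 left).
May has 31 days (152 left).
Jun has 30 days (122 left).
Jul has 31 days (91 left).
Aug has 31 days (60 left).
Sep has 30 days (30 left).
30 days into Oct → Oct 30, 2019.

Oct 30, 2019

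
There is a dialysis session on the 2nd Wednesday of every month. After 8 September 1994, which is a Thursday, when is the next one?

September 1994 starts on a Thursday; its first Wednesday is the 7th, so the 2nd Wednesday is the 14th — 14 September 1994.
14 September 1994 is after 8 September 1994, so that is the next one.

14 September 1994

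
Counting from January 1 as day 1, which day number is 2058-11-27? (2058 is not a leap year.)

331

Days in months before November: 31 + 28 + 31 + 30 + 31 + 30 + 31 + 31 + 30 + 31 = 304.
Plus 27 days into November → day 331.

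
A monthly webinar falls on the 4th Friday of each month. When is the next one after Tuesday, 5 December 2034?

22 December 2034

December 2034 starts on a Friday; its first Friday is the 1st, so the 4th Friday is the 22nd — 22 December 2034.
22 December 2034 is after 5 December 2034, so that is the next one.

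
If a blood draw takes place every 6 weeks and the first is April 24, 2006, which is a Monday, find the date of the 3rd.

July 17, 2006

The 3rd occurrence is 2 intervals after the first: 2 × 42 = 84 days after April 24, 2006.
April has 30 days — 6 days to the end of April leaves 78.
May has 31 days (47 left).
June has 30 days (17 left).
17 days into July → July 17, 2006.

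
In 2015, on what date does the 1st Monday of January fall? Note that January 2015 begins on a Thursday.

January 5, 2015

January 2015 begins on a Thursday, so the first Monday is January 5 (4 days later).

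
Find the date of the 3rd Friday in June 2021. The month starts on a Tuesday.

June 2021 begins on a Tuesday, so the first Friday is June 4 (3 days later).
The 3rd Friday is 2 weeks later: 4 + 14 = 18.

18 June 2021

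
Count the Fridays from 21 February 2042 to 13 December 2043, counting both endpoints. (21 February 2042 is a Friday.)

21 February 2042 is a Friday; the first Friday on or after it is 21 February 2042.
From 21 February 2042 to 13 December 2043: 313 + 347 = 660 days (rest of 2042, to 13 December 2043 in 2043).
660 ÷ 7 = 94 full weeks with remainder 2, so 94 more Fridays after the first → 95.

95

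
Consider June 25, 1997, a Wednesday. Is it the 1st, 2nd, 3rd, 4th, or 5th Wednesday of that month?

Day 25 falls in week ⌈25/7⌉ of the month.
Days 1–7 hold the 1st Wednesday, 8–14 the 2nd, 15–21 the 3rd, 22–28 the 4th, 29–31 the 5th.
25 is in the range for the 4th.

4th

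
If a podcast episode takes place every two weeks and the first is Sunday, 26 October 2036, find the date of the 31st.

20 December 2037

The 31st occurrence is 30 intervals after the first: 30 × 14 = 420 days after 26 October 2036.
October has 31 days — 5 days to the end of October leaves 415.
From end of October to end of 2036 is 61 days (354 left).
January has 31 days (323 left).
February has 28 days (295 left).
March has 31 days (264 left).
April has 30 days (234 left).
May has 31 days (203 left).
June has 30 days (173 left).
July has 31 days (142 left).
August has 31 days (111 left).
September has 30 days (81 left).
October has 31 days (50 left).
November has 30 days (20 left).
20 days into December → 20 December 2037.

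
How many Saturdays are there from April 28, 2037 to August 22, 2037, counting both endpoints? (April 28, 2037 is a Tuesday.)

April 28, 2037 is a Tuesday; the first Saturday on or after it is May 2, 2037 (4 days later).
From May 2, 2037 to August 22, 2037: 29 + 30 + 31 + 22 = 112 days (rest of May, June, July, August).
112 ÷ 7 = 16 full weeks with remainder 0, so 16 more Saturdays after the first → 17.

17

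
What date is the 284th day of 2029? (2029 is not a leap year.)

11 October 2029

January has 31 days (284 − 31 = 253 remain).
February has 28 days (253 − 28 = 225 remain).
March has 31 days (225 − 31 = 194 remain).
April has 30 days (194 − 30 = 164 remain).
May has 31 days (164 − 31 = 133 remain).
June has 30 days (133 − 30 = 103 remain).
July has 31 days (103 − 31 = 72 remain).
August has 31 days (72 − 31 = 41 remain).
September has 30 days (41 − 30 = 11 remain).
11 into October → October 11.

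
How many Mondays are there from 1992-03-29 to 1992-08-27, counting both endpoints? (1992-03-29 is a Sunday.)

1992-03-29 is a Sunday; the first Monday on or after it is 1992-03-30 (1 day later).
From 1992-03-30 to 1992-08-27: 1 + 30 + 31 + 30 + 31 + 27 = 150 days (rest of March, April, May, June, July, August).
150 ÷ 7 = 21 full weeks with remainder 3, so 21 more Mondays after the first → 22.

22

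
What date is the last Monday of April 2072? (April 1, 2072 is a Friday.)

April 25, 2072

April 2072 begins on a Friday, so the first Monday is April 4 (3 days later).
April 2072 has 30 days. Adding weeks: 4, 11, 18, 25 — the last one ≤ 30 is the 25th.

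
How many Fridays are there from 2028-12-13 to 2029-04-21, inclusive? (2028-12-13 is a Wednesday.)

19

2028-12-13 is a Wednesday; the first Friday on or after it is 2028-12-15 (2 days later).
From 2028-12-15 to 2029-04-21: 16 + 31 + 28 + 31 + 21 = 127 days (rest of December, January, February, March, April).
127 ÷ 7 = 18 full weeks with remainder 1, so 18 more Fridays after the first → 19.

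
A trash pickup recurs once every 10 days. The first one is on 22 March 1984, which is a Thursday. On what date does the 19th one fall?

18 September 1984

The 19th occurrence is 18 intervals after the first: 18 × 10 = 180 days after 22 March 1984.
March has 31 days — 9 days to the end of March leaves 171.
April has 30 days (141 left).
May has 31 days (110 left).
June has 30 days (80 left).
July has 31 days (49 left).
August has 31 days (18 left).
18 days into September → 18 September 1984.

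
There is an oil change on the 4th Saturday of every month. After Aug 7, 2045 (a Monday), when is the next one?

Aug 2045 starts on a Tuesday; its first Saturday is the 5th, so the 4th Saturday is the 26th — Aug 26, 2045.
Aug 26, 2045 is after Aug 7, 2045, so that is the next one.

Aug 26, 2045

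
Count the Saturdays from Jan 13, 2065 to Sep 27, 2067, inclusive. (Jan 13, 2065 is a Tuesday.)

141

Jan 13, 2065 is a Tuesday; the first Saturday on or after it is Jan 17, 2065 (4 days later).
From Jan 17, 2065 to Sep 27, 2067: 348 + 365 + 270 = 983 days (rest of 2065, 2066, to Sep 27, 2067 in 2067).
983 ÷ 7 = 140 full weeks with remainder 3, so 140 more Saturdays after the first → 141.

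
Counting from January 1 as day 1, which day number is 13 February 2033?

Days in months before February: 31 = 31.
Plus 13 days into February → day 44.

44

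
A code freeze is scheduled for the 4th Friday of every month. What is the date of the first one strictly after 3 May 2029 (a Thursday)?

25 May 2029

May 2029 starts on a Tuesday; its first Friday is the 4th, so the 4th Friday is the 25th — 25 May 2029.
25 May 2029 is after 3 May 2029, so that is the next one.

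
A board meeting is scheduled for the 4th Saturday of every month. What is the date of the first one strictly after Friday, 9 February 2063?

24 February 2063

February 2063 starts on a Thursday; its first Saturday is the 3rd, so the 4th Saturday is the 24th — 24 February 2063.
24 February 2063 is after 9 February 2063, so that is the next one.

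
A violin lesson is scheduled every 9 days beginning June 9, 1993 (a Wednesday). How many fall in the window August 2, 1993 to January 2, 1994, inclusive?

Occurrences land 9·i days after June 9, 1993 for i = 0, 1, 2, …
August 2, 1993 is 54 days after the start; 54 ÷ 9 = 6 remainder 0. First occurrence in the window: #7 on August 2, 1993 (6×9 = 54 days in).
January 2, 1994 is 207 days after the start; 207 ÷ 9 = 23 remainder 0. Last occurrence in the window: #24 on January 2, 1994.
Occurrences #7 through #24: 18 in total.

18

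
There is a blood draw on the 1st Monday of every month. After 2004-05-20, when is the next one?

2004-06-07

May 2004 starts on a Saturday, so its 1st Monday is 2004-05-03 (2 days in).
That is not after 2004-05-20, so look at June 2004.
June 2004 starts on a Tuesday, so its 1st Monday is 2004-06-07 (6 days in).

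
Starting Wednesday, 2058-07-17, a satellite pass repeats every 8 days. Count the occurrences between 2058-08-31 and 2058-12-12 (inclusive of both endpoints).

13

Occurrences land 8·i days after 2058-07-17 for i = 0, 1, 2, …
2058-08-31 is 45 days after the start; 45 ÷ 8 = 5 remainder 5; since the remainder is 5, round up to i = 6. First occurrence in the window: #7 on 2058-09-03 (6×8 = 48 days in).
2058-12-12 is 148 days after the start; 148 ÷ 8 = 18 remainder 4. Last occurrence in the window: #19 on 2058-12-08.
Occurrences #7 through #19: 13 in total.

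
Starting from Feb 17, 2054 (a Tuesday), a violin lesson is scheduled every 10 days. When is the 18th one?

Aug 6, 2054

The 18th occurrence is 17 intervals after the first: 17 × 10 = 170 days after Feb 17, 2054.
Feb has 28 days — 11 days to the end of Feb leaves 159.
Mar has 31 days (128 left).
Apr has 30 days (98 left).
May has 31 days (67 left).
Jun has 30 days (37 left).
Jul has 31 days (6 left).
6 days into Aug → Aug 6, 2054.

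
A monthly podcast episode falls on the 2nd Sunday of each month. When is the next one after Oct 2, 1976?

Oct 1976 starts on a Friday; its first Sunday is the 3rd, so the 2nd Sunday is the 10th — Oct 10, 1976.
Oct 10, 1976 is after Oct 2, 1976, so that is the next one.

Oct 10, 1976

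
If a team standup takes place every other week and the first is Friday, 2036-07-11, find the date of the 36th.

The 36th occurrence is 35 intervals after the first: 35 × 14 = 490 days after 2036-07-11.
July has 31 days — 20 days to the end of July leaves 470.
From end of July to end of 2036 is 153 days (317 left).
January has 31 days (286 left).
February has 28 days (258 left).
March has 31 days (227 left).
April has 30 days (197 left).
May has 31 days (166 left).
June has 30 days (136 left).
July has 31 days (105 left).
August has 31 days (74 left).
September has 30 days (44 left).
October has 31 days (13 left).
13 days into November → 2037-11-13.

2037-11-13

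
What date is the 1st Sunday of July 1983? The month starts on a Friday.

1983-07-03

July 1983 begins on a Friday, so the first Sunday is July 3 (2 days later).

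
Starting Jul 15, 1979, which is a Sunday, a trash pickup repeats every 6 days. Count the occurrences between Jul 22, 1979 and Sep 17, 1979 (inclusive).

9

Occurrences land 6·i days after Jul 15, 1979 for i = 0, 1, 2, …
Jul 22, 1979 is 7 days after the start; 7 ÷ 6 = 1 remainder 1; since the remainder is 1, round up to i = 2. First occurrence in the window: #3 on Jul 27, 1979 (2×6 = 12 days in).
Sep 17, 1979 is 64 days after the start; 64 ÷ 6 = 10 remainder 4. Last occurrence in the window: #11 on Sep 13, 1979.
Occurrences #3 through #11: 9 in total.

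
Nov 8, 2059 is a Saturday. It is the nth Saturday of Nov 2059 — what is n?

2nd

Day 8 falls in week ⌈8/7⌉ of the month.
Days 1–7 hold the 1st Saturday, 8–14 the 2nd, 15–21 the 3rd, 22–28 the 4th, 29–31 the 5th.
8 is in the range for the 2nd.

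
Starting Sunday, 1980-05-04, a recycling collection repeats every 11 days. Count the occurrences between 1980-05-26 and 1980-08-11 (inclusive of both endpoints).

8

Occurrences land 11·i days after 1980-05-04 for i = 0, 1, 2, …
1980-05-26 is 22 days after the start; 22 ÷ 11 = 2 remainder 0. First occurrence in the window: #3 on 1980-05-26 (2×11 = 22 days in).
1980-08-11 is 99 days after the start; 99 ÷ 11 = 9 remainder 0. Last occurrence in the window: #10 on 1980-08-11.
Occurrences #3 through #10: 8 in total.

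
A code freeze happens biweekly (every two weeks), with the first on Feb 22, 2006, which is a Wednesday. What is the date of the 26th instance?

The 26th occurrence is 25 intervals after the first: 25 × 14 = 350 days after Feb 22, 2006.
Feb has 28 days — 6 days to the end of Feb leaves 344.
Mar has 31 days (313 left).
Apr has 30 days (283 left).
May has 31 days (252 left).
Jun has 30 days (222 left).
Jul has 31 days (191 left).
Aug has 31 days (160 left).
Sep has 30 days (130 left).
Oct has 31 days (99 left).
Nov has 30 days (69 left).
Dec has 31 days (38 left).
Jan has 31 days (7 left).
7 days into Feb → Feb 7, 2007.

Feb 7, 2007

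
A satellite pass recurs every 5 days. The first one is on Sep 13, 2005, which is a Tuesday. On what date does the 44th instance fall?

Apr 16, 2006

The 44th occurrence is 43 intervals after the first: 43 × 5 = 215 days after Sep 13, 2005.
Sep has 30 days — 17 days to the end of Sep leaves 198.
Oct has 31 days (167 left).
Nov has 30 days (137 left).
Dec has 31 days (106 left).
Jan has 31 days (75 left).
Feb has 28 days (47 left).
Mar has 31 days (16 left).
16 days into Apr → Apr 16, 2006.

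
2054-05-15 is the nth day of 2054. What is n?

Days in months before May: 31 + 28 + 31 + 30 = 120.
Plus 15 days into May → day 135.

135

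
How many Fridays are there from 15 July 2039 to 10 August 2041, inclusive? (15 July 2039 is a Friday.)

109

15 July 2039 is a Friday; the first Friday on or after it is 15 July 2039.
From 15 July 2039 to 10 August 2041: 169 + 366 + 222 = 757 days (rest of 2039, 2040, to 10 August 2041 in 2041).
757 ÷ 7 = 108 full weeks with remainder 1, so 108 more Fridays after the first → 109.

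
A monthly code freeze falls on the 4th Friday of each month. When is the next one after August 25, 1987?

August 1987 starts on a Saturday; its first Friday is the 7th, so the 4th Friday is the 28th — August 28, 1987.
August 28, 1987 is after August 25, 1987, so that is the next one.

August 28, 1987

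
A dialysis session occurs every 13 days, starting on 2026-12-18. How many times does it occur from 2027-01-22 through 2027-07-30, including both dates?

Occurrences land 13·i days after 2026-12-18 for i = 0, 1, 2, …
2027-01-22 is 35 days after the start; 35 ÷ 13 = 2 remainder 9; since the remainder is 9, round up to i = 3. First occurrence in the window: #4 on 2027-01-26 (3×13 = 39 days in).
2027-07-30 is 224 days after the start; 224 ÷ 13 = 17 remainder 3. Last occurrence in the window: #18 on 2027-07-27.
Occurrences #4 through #18: 15 in total.

15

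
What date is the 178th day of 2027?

Jan has 31 days (178 − 31 = 147 remain).
Feb has 28 days (147 − 28 = 119 remain).
Mar has 31 days (119 − 31 = 88 remain).
Apr has 30 days (88 − 30 = 58 remain).
May has 31 days (58 − 31 = 27 remain).
27 into Jun → Jun 27.

Jun 27, 2027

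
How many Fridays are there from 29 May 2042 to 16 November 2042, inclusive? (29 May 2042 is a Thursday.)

25

29 May 2042 is a Thursday; the first Friday on or after it is 30 May 2042 (1 day later).
From 30 May 2042 to 16 November 2042: 1 + 30 + 31 + 31 + 30 + 31 + 16 = 170 days (rest of May, June, July, August, September, October, November).
170 ÷ 7 = 24 full weeks with remainder 2, so 24 more Fridays after the first → 25.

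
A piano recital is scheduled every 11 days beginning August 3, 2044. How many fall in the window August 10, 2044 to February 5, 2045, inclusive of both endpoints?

Occurrences land 11·i days after August 3, 2044 for i = 0, 1, 2, …
August 10, 2044 is 7 days after the start; 7 ÷ 11 = 0 remainder 7; since the remainder is 7, round up to i = 1. First occurrence in the window: #2 on August 14, 2044 (1×11 = 11 days in).
February 5, 2045 is 186 days after the start; 186 ÷ 11 = 16 remainder 10. Last occurrence in the window: #17 on January 26, 2045.
Occurrences #2 through #17: 16 in total.

16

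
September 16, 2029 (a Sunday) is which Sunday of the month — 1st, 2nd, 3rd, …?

3rd

Day 16 falls in week ⌈16/7⌉ of the month.
Days 1–7 hold the 1st Sunday, 8–14 the 2nd, 15–21 the 3rd, 22–28 the 4th, 29–31 the 5th.
16 is in the range for the 3rd.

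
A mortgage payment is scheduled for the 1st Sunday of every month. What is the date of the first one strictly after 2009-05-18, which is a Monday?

May 2009 starts on a Friday, so its 1st Sunday is 2009-05-03 (2 days in).
That is not after 2009-05-18, so look at June 2009.
June 2009 starts on a Monday, so its 1st Sunday is 2009-06-07 (6 days in).

2009-06-07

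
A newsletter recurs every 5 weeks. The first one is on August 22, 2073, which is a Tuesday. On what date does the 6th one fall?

February 13, 2074

The 6th occurrence is 5 intervals after the first: 5 × 35 = 175 days after August 22, 2073.
August has 31 days — 9 days to the end of August leaves 166.
September has 30 days (136 left).
October has 31 days (105 left).
November has 30 days (75 left).
December has 31 days (44 left).
January has 31 days (13 left).
13 days into February → February 13, 2074.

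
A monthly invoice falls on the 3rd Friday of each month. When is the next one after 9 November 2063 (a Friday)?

16 November 2063

November 2063 starts on a Thursday; its first Friday is the 2nd, so the 3rd Friday is the 16th — 16 November 2063.
16 November 2063 is after 9 November 2063, so that is the next one.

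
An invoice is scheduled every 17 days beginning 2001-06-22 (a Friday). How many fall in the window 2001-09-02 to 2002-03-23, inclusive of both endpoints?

12

Occurrences land 17·i days after 2001-06-22 for i = 0, 1, 2, …
2001-09-02 is 72 days after the start; 72 ÷ 17 = 4 remainder 4; since the remainder is 4, round up to i = 5. First occurrence in the window: #6 on 2001-09-15 (5×17 = 85 days in).
2002-03-23 is 274 days after the start; 274 ÷ 17 = 16 remainder 2. Last occurrence in the window: #17 on 2002-03-21.
Occurrences #6 through #17: 12 in total.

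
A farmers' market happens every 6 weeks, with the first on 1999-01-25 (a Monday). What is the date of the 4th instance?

1999-05-31

The 4th occurrence is 3 intervals after the first: 3 × 42 = 126 days after 1999-01-25.
January has 31 days — 6 days to the end of January leaves 120.
February has 28 days (92 left).
March has 31 days (61 left).
April has 30 days (31 left).
31 days into May → 1999-05-31.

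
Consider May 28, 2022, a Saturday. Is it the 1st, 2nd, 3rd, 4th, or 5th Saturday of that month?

4th

Day 28 falls in week ⌈28/7⌉ of the month.
Days 1–7 hold the 1st Saturday, 8–14 the 2nd, 15–21 the 3rd, 22–28 the 4th, 29–31 the 5th.
28 is in the range for the 4th.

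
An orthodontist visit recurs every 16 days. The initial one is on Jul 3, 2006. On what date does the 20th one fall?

The 20th occurrence is 19 intervals after the first: 19 × 16 = 304 days after Jul 3, 2006.
Jul has 31 days — 28 days to the end of Jul leaves 276.
Aug has 31 days (245 left).
Sep has 30 days (215 left).
Oct has 31 days (184 left).
Nov has 30 days (154 left).
Dec has 31 days (123 left).
Jan has 31 days (92 left).
Feb has 28 days (64 left).
Mar has 31 days (33 left).
Apr has 30 days (3 left).
3 days into May → May 3, 2007.

May 3, 2007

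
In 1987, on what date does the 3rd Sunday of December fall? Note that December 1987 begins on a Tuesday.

December 1987 begins on a Tuesday, so the first Sunday is December 6 (5 days later).
The 3rd Sunday is 2 weeks later: 6 + 14 = 20.

December 20, 1987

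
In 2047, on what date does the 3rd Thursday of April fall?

The first Thursday of April 2047 is April 4.
The 3rd Thursday is 2 weeks later: 4 + 14 = 18.

18 April 2047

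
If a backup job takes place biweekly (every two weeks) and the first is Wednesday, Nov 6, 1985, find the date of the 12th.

Apr 9, 1986

The 12th occurrence is 11 intervals after the first: 11 × 14 = 154 days after Nov 6, 1985.
Nov has 30 days — 24 days to the end of Nov leaves 130.
Dec has 31 days (99 left).
Jan has 31 days (68 left).
Feb has 28 days (40 left).
Mar has 31 days (9 left).
9 days into Apr → Apr 9, 1986.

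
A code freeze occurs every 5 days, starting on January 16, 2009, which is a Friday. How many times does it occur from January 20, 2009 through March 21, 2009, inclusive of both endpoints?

Occurrences land 5·i days after January 16, 2009 for i = 0, 1, 2, …
January 20, 2009 is 4 days after the start; 4 ÷ 5 = 0 remainder 4; since the remainder is 4, round up to i = 1. First occurrence in the window: #2 on January 21, 2009 (1×5 = 5 days in).
March 21, 2009 is 64 days after the start; 64 ÷ 5 = 12 remainder 4. Last occurrence in the window: #13 on March 17, 2009.
Occurrences #2 through #13: 12 in total.

12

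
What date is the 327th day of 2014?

Jan has 31 days (327 − 31 = 296 remain).
Feb has 28 days (296 − 28 = 268 remain).
Mar has 31 days (268 − 31 = 237 remain).
Apr has 30 days (237 − 30 = 207 remain).
May has 31 days (207 − 31 = 176 remain).
Jun has 30 days (176 − 30 = 146 remain).
Jul has 31 days (146 − 31 = 115 remain).
Aug has 31 days (115 − 31 = 84 remain).
Sep has 30 days (84 − 30 = 54 remain).
Oct has 31 days (54 − 31 = 23 remain).
23 into Nov → Nov 23.

Nov 23, 2014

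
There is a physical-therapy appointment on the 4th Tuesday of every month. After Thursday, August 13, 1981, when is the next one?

August 25, 1981

August 1981 starts on a Saturday; its first Tuesday is the 4th, so the 4th Tuesday is the 25th — August 25, 1981.
August 25, 1981 is after August 13, 1981, so that is the next one.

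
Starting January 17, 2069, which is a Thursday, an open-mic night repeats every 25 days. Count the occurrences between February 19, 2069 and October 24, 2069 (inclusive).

10

Occurrences land 25·i days after January 17, 2069 for i = 0, 1, 2, …
February 19, 2069 is 33 days after the start; 33 ÷ 25 = 1 remainder 8; since the remainder is 8, round up to i = 2. First occurrence in the window: #3 on March 8, 2069 (2×25 = 50 days in).
October 24, 2069 is 280 days after the start; 280 ÷ 25 = 11 remainder 5. Last occurrence in the window: #12 on October 19, 2069.
Occurrences #3 through #12: 10 in total.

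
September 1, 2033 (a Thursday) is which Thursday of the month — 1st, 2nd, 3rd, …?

1st

Day 1 falls in week ⌈1/7⌉ of the month.
Days 1–7 hold the 1st Thursday, 8–14 the 2nd, 15–21 the 3rd, 22–28 the 4th, 29–31 the 5th.
1 is in the range for the 1st.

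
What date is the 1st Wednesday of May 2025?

The first Wednesday of May 2025 is May 7.

2025-05-07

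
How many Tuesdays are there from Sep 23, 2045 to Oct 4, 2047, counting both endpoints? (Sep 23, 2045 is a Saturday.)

Sep 23, 2045 is a Saturday; the first Tuesday on or after it is Sep 26, 2045 (3 days later).
From Sep 26, 2045 to Oct 4, 2047: 96 + 365 + 277 = 738 days (rest of 2045, 2046, to Oct 4, 2047 in 2047).
738 ÷ 7 = 105 full weeks with remainder 3, so 105 more Tuesdays after the first → 106.

106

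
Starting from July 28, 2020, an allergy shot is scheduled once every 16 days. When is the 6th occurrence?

The 6th occurrence is 5 intervals after the first: 5 × 16 = 80 days after July 28, 2020.
July has 31 days — 3 days to the end of July leaves 77.
August has 31 days (46 left).
September has 30 days (16 left).
16 days into October → October 16, 2020.

October 16, 2020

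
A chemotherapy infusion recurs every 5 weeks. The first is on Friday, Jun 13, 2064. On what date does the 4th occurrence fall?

Sep 26, 2064

The 4th occurrence is 3 intervals after the first: 3 × 35 = 105 days after Jun 13, 2064.
Jun has 30 days — 17 days to the end of Jun leaves 88.
Jul has 31 days (57 left).
Aug has 31 days (26 left).
26 days into Sep → Sep 26, 2064.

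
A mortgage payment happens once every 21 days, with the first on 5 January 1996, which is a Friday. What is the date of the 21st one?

The 21st occurrence is 20 intervals after the first: 20 × 21 = 420 days after 5 January 1996.
January has 31 days — 26 days to the end of January leaves 394.
February has 29 days (365 left).
March has 31 days (334 left).
April has 30 days (304 left).
May has 31 days (273 left).
June has 30 days (243 left).
July has 31 days (212 left).
August has 31 days (181 left).
September has 30 days (151 left).
October has 31 days (120 left).
November has 30 days (90 left).
December has 31 days (59 left).
January has 31 days (28 left).
28 days into February → 28 February 1997.

28 February 1997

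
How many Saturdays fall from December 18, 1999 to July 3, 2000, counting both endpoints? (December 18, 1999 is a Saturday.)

29

December 18, 1999 is a Saturday; the first Saturday on or after it is December 18, 1999.
From December 18, 1999 to July 3, 2000: 13 + 31 + 29 + 31 + 30 + 31 + 30 + 3 = 198 days (rest of December, January, February, March, April, May, June, July).
198 ÷ 7 = 28 full weeks with remainder 2, so 28 more Saturdays after the first → 29.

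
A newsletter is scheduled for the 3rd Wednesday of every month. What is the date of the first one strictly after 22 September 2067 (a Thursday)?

19 October 2067

September 2067 starts on a Thursday; its first Wednesday is the 7th, so the 3rd Wednesday is the 21st — 21 September 2067.
That is not after 22 September 2067, so look at October 2067.
October 2067 starts on a Saturday; its first Wednesday is the 5th, so the 3rd Wednesday is the 19th — 19 October 2067.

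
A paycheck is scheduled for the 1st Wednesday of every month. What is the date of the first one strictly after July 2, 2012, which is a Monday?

July 4, 2012

July 2012 starts on a Sunday, so its 1st Wednesday is July 4, 2012 (3 days in).
July 4, 2012 is after July 2, 2012, so that is the next one.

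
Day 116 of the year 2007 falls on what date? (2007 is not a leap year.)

Apr 26, 2007

Jan has 31 days (116 − 31 = 85 remain).
Feb has 28 days (85 − 28 = 57 remain).
Mar has 31 days (57 − 31 = 26 remain).
26 into Apr → Apr 26.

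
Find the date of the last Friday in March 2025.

March 2025 begins on a Saturday, so the first Friday is March 7 (6 days later).
March 2025 has 31 days. Adding weeks: 7, 14, 21, 28 — the last one ≤ 31 is the 28th.

28 March 2025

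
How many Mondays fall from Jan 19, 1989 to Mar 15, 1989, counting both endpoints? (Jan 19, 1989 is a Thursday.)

Jan 19, 1989 is a Thursday; the first Monday on or after it is Jan 23, 1989 (4 days later).
From Jan 23, 1989 to Mar 15, 1989: 8 + 28 + 15 = 51 days (rest of Jan, Feb, Mar).
51 ÷ 7 = 7 full weeks with remainder 2, so 7 more Mondays after the first → 8.

8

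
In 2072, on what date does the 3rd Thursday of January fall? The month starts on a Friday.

21 January 2072

January 2072 begins on a Friday, so the first Thursday is January 7 (6 days later).
The 3rd Thursday is 2 weeks later: 7 + 14 = 21.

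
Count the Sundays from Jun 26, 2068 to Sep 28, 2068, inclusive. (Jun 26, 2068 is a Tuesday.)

Jun 26, 2068 is a Tuesday; the first Sunday on or after it is Jul 1, 2068 (5 days later).
From Jul 1, 2068 to Sep 28, 2068: 30 + 31 + 28 = 89 days (rest of Jul, Aug, Sep).
89 ÷ 7 = 12 full weeks with remainder 5, so 12 more Sundays after the first → 13.

13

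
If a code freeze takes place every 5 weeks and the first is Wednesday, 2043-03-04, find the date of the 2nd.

The 2nd occurrence is 1 interval after the first: 1 × 35 = 35 days after 2043-03-04.
March has 31 days — 27 days to the end of March leaves 8.
8 days into April → 2043-04-08.

2043-04-08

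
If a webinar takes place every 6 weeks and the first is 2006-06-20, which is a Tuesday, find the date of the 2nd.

2006-08-01

The 2nd occurrence is 1 interval after the first: 1 × 42 = 42 days after 2006-06-20.
June has 30 days — 10 days to the end of June leaves 32.
July has 31 days (1 left).
1 day into August → 2006-08-01.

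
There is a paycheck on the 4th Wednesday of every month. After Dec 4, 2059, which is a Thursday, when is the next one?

Dec 2059 starts on a Monday; its first Wednesday is the 3rd, so the 4th Wednesday is the 24th — Dec 24, 2059.
Dec 24, 2059 is after Dec 4, 2059, so that is the next one.

Dec 24, 2059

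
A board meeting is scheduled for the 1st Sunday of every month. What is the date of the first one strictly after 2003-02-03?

2003-03-02

February 2003 starts on a Saturday, so its 1st Sunday is 2003-02-02 (1 day in).
That is not after 2003-02-03, so look at March 2003.
March 2003 starts on a Saturday, so its 1st Sunday is 2003-03-02 (1 day in).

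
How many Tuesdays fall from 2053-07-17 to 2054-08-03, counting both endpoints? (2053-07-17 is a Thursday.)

54

2053-07-17 is a Thursday; the first Tuesday on or after it is 2053-07-22 (5 days later).
From 2053-07-22 to 2054-08-03: 162 + 215 = 377 days (rest of 2053, to 2054-08-03 in 2054).
377 ÷ 7 = 53 full weeks with remainder 6, so 53 more Tuesdays after the first → 54.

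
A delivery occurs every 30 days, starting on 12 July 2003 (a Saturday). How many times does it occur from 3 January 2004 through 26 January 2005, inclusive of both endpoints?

13

Occurrences land 30·i days after 12 July 2003 for i = 0, 1, 2, …
3 January 2004 is 175 days after the start; 175 ÷ 30 = 5 remainder 25; since the remainder is 25, round up to i = 6. First occurrence in the window: #7 on 8 January 2004 (6×30 = 180 days in).
26 January 2005 is 564 days after the start; 564 ÷ 30 = 18 remainder 24. Last occurrence in the window: #19 on 2 January 2005.
Occurrences #7 through #19: 13 in total.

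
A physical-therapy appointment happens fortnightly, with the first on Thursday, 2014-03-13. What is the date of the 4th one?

2014-04-24

The 4th occurrence is 3 intervals after the first: 3 × 14 = 42 days after 2014-03-13.
March has 31 days — 18 days to the end of March leaves 24.
24 days into April → 2014-04-24.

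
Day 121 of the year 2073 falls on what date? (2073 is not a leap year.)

January has 31 days (121 − 31 = 90 remain).
February has 28 days (90 − 28 = 62 remain).
March has 31 days (62 − 31 = 31 remain).
April has 30 days (31 − 30 = 1 remain).
1 into May → May 1.

May 1, 2073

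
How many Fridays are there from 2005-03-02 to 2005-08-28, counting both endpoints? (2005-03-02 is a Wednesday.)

2005-03-02 is a Wednesday; the first Friday on or after it is 2005-03-04 (2 days later).
From 2005-03-04 to 2005-08-28: 27 + 30 + 31 + 30 + 31 + 28 = 177 days (rest of March, April, May, June, July, August).
177 ÷ 7 = 25 full weeks with remainder 2, so 25 more Fridays after the first → 26.

26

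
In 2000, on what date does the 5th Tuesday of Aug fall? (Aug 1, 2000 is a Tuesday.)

Aug 2000 begins on a Tuesday, so the first Tuesday is Aug 1.
The 5th Tuesday is 4 weeks later: 1 + 28 = 29.

Aug 29, 2000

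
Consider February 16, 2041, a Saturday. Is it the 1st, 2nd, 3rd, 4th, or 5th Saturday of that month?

3rd

Day 16 falls in week ⌈16/7⌉ of the month.
Days 1–7 hold the 1st Saturday, 8–14 the 2nd, 15–21 the 3rd, 22–28 the 4th, 29–31 the 5th.
16 is in the range for the 3rd.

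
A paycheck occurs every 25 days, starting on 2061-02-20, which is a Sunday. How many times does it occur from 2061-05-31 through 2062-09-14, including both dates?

19

Occurrences land 25·i days after 2061-02-20 for i = 0, 1, 2, …
2061-05-31 is 100 days after the start; 100 ÷ 25 = 4 remainder 0. First occurrence in the window: #5 on 2061-05-31 (4×25 = 100 days in).
2062-09-14 is 571 days after the start; 571 ÷ 25 = 22 remainder 21. Last occurrence in the window: #23 on 2062-08-24.
Occurrences #5 through #23: 19 in total.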